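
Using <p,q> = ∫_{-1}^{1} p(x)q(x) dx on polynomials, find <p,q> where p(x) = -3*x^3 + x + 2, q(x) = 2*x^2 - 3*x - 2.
<p,q> = -56/15

Expand the product: p(x)·q(x) = -6*x^5 + 9*x^4 + 8*x^3 + x^2 - 8*x - 4.
∫_{-1}^{1} of each monomial x^k gives [2/(k+1) if k even, 0 if k odd]. Integrating term-by-term (or equivalently evaluating the antiderivative F(x) = -x^6 + 9*x^5/5 + 2*x^4 + x^3/3 - 4*x^2 - 4*x at the endpoints):
  F(1) − F(−1) = -73/15 − (-17/15) = -56/15.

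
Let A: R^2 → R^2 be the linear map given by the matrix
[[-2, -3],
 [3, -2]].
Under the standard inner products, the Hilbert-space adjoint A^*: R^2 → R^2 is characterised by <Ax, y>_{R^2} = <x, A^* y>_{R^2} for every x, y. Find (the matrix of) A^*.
A^* = A^T =
[[-2, 3],
 [-3, -2]]

For real matrices with standard dot products, the defining identity <Ax, y> = <x, A^* y> gives (Ax)^T y = x^T (A^*) y, i.e. x^T A^T y = x^T (A^*) y. Since this holds for all x, y, we must have A^* = A^T. Therefore
A^* =
[[-2, 3],
 [-3, -2]].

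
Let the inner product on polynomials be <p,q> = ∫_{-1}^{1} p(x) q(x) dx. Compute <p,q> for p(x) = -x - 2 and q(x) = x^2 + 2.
<p,q> = -28/3

Expand the product: p(x)·q(x) = -x^3 - 2*x^2 - 2*x - 4.
∫_{-1}^{1} of each monomial x^k gives [2/(k+1) if k even, 0 if k odd]. Integrating term-by-term (or equivalently evaluating the antiderivative F(x) = -x^4/4 - 2*x^3/3 - x^2 - 4*x at the endpoints):
  F(1) − F(−1) = -71/12 − (41/12) = -28/3.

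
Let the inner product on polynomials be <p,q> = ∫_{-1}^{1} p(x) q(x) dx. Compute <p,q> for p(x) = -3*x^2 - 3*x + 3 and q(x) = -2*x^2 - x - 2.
<p,q> = -38/5

Expand the product: p(x)·q(x) = 6*x^4 + 9*x^3 + 3*x^2 + 3*x - 6.
∫_{-1}^{1} of each monomial x^k gives [2/(k+1) if k even, 0 if k odd]. Integrating term-by-term (or equivalently evaluating the antiderivative F(x) = 6*x^5/5 + 9*x^4/4 + x^3 + 3*x^2/2 - 6*x at the endpoints):
  F(1) − F(−1) = -1/20 − (151/20) = -38/5.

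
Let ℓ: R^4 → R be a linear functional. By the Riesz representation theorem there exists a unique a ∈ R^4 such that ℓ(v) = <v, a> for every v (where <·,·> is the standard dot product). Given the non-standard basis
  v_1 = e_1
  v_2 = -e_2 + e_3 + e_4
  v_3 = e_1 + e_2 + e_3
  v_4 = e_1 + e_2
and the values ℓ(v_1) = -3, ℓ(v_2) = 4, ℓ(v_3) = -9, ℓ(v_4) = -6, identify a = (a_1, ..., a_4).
a = (-3, -3, -3, 4)

Write a = (a_1, ..., a_4) in the standard basis. For each basis vector v_i, ℓ(v_i) = <v_i, a> is a linear equation in the a_j's. Collect the n equations into a matrix system V a = ℓ, where row i of V is v_i (expressed in the standard basis). Since V is invertible (lower-triangular with 1s on the diagonal, up to permutation), solve by back-substitution:
  V =
[[1, 0, 0, 0],
 [0, -1, 1, 1],
 [1, 1, 1, 0],
 [1, 1, 0, 0]]
  V a = (-3, 4, -9, -6)
Solving gives a = (-3, -3, -3, 4).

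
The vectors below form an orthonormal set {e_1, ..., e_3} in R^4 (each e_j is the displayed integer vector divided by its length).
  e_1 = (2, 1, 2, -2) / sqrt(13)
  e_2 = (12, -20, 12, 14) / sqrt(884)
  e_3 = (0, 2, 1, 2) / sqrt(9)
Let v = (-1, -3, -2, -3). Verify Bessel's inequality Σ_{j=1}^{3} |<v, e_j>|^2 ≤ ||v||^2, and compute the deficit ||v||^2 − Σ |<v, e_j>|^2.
Σ |<v, e_j>|^2 = 3494/153; ||v||^2 = 23; deficit = 25/153

Write each e_j = u_j / sqrt(<u_j, u_j>) where u_j is the displayed integer vector. Then <v, e_j> = <v, u_j> / sqrt(<u_j, u_j>), so |<v, e_j>|^2 = <v, u_j>^2 / <u_j, u_j>.
Coefficients: <v, e_1> = -3/sqrt(13), <v, e_2> = -18/sqrt(884), <v, e_3> = -14/sqrt(9).
Square and sum: Σ |<v, e_j>|^2 = 3494/153.
Compute ||v||^2 = v·v = 23.
Deficit = 23 − 3494/153 = 25/153 ≥ 0, confirming Bessel's inequality. (The deficit equals ||v − Σ <v,e_j> e_j||^2, the squared distance from v to span{e_j}.)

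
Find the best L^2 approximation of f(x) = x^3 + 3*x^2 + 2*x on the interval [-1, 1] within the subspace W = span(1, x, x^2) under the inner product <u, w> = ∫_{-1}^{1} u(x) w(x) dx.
g(x) = 3*x^2 + 13*x/5

The best approximation g ∈ W is the orthogonal projection of f onto W. Writing g = a_0 + a_1 x + a_2 x^2, the coefficients solve the normal equations G · a = b where
  G_{ij} = <φ_i, φ_j> and b_i = <f, φ_i>, with φ_0 = 1, φ_1 = x, φ_2 = x^2.
G =
  [2, 0, 2/3]
  [0, 2/3, 0]
  [2/3, 0, 2/5],
b = (2, 26/15, 6/5).
Solving gives a_0 = 0, a_1 = 13/5, a_2 = 3, so
  g(x) = 3*x^2 + 13*x/5.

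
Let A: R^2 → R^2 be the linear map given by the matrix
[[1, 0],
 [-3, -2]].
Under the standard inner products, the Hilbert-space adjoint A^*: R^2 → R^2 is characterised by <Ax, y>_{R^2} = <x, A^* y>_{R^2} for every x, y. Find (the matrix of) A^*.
A^* = A^T =
[[1, -3],
 [0, -2]]

For real matrices with standard dot products, the defining identity <Ax, y> = <x, A^* y> gives (Ax)^T y = x^T (A^*) y, i.e. x^T A^T y = x^T (A^*) y. Since this holds for all x, y, we must have A^* = A^T. Therefore
A^* =
[[1, -3],
 [0, -2]].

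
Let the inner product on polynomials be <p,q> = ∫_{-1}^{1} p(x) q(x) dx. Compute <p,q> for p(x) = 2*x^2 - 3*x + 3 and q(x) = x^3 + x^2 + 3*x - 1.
<p,q> = -176/15

Expand the product: p(x)·q(x) = 2*x^5 - x^4 + 6*x^3 - 8*x^2 + 12*x - 3.
∫_{-1}^{1} of each monomial x^k gives [2/(k+1) if k even, 0 if k odd]. Integrating term-by-term (or equivalently evaluating the antiderivative F(x) = x^6/3 - x^5/5 + 3*x^4/2 - 8*x^3/3 + 6*x^2 - 3*x at the endpoints):
  F(1) − F(−1) = 59/30 − (137/10) = -176/15.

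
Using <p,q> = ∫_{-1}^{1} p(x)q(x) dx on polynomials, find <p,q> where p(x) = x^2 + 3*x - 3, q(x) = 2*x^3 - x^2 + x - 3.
<p,q> = 22

Expand the product: p(x)·q(x) = 2*x^5 + 5*x^4 - 8*x^3 + 3*x^2 - 12*x + 9.
∫_{-1}^{1} of each monomial x^k gives [2/(k+1) if k even, 0 if k odd]. Integrating term-by-term (or equivalently evaluating the antiderivative F(x) = x^6/3 + x^5 - 2*x^4 + x^3 - 6*x^2 + 9*x at the endpoints):
  F(1) − F(−1) = 10/3 − (-56/3) = 22.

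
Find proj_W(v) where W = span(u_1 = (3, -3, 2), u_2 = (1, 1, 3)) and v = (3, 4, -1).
proj_W(v) = (-119/206, 355/206, 98/103)

Set up U = [u_1 | ... | u_2] ∈ R^(3×2). The projector onto W = col(U) is P = U (U^T U)^(-1) U^T.
Compute U^T U =
  [22, 6]
  [6, 11],
and U^T v = (-5, 4).
Solve U^T U · c = U^T v for the coefficients: c = (-79/206, 59/103). The projection is proj_W(v) = U c.
Check: (v - proj_W(v)) · u_1 = 0  (should be 0).
Check: (v - proj_W(v)) · u_2 = 0  (should be 0).
Result: proj_W(v) = (-119/206, 355/206, 98/103).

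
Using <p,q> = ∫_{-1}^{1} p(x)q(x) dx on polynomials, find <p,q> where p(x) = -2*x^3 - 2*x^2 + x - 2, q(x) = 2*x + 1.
<p,q> = -28/5

Expand the product: p(x)·q(x) = -4*x^4 - 6*x^3 - 3*x - 2.
∫_{-1}^{1} of each monomial x^k gives [2/(k+1) if k even, 0 if k odd]. Integrating term-by-term (or equivalently evaluating the antiderivative F(x) = -4*x^5/5 - 3*x^4/2 - 3*x^2/2 - 2*x at the endpoints):
  F(1) − F(−1) = -29/5 − (-1/5) = -28/5.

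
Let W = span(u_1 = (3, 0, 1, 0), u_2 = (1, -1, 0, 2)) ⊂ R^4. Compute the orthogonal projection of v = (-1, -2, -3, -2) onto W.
proj_W(v) = (-31/17, 4/17, -9/17, -8/17)

Set up U = [u_1 | ... | u_2] ∈ R^(4×2). The projector onto W = col(U) is P = U (U^T U)^(-1) U^T.
Compute U^T U =
  [10, 3]
  [3, 6],
and U^T v = (-6, -3).
Solve U^T U · c = U^T v for the coefficients: c = (-9/17, -4/17). The projection is proj_W(v) = U c.
Check: (v - proj_W(v)) · u_1 = 0  (should be 0).
Check: (v - proj_W(v)) · u_2 = 0  (should be 0).
Result: proj_W(v) = (-31/17, 4/17, -9/17, -8/17).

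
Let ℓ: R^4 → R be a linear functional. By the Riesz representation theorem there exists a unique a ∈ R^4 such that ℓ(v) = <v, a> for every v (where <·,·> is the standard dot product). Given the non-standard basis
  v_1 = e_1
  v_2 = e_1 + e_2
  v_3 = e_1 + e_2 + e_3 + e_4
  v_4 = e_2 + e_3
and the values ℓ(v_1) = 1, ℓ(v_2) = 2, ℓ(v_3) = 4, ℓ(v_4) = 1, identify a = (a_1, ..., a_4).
a = (1, 1, 0, 2)

Write a = (a_1, ..., a_4) in the standard basis. For each basis vector v_i, ℓ(v_i) = <v_i, a> is a linear equation in the a_j's. Collect the n equations into a matrix system V a = ℓ, where row i of V is v_i (expressed in the standard basis). Since V is invertible (lower-triangular with 1s on the diagonal, up to permutation), solve by back-substitution:
  V =
[[1, 0, 0, 0],
 [1, 1, 0, 0],
 [1, 1, 1, 1],
 [0, 1, 1, 0]]
  V a = (1, 2, 4, 1)
Solving gives a = (1, 1, 0, 2).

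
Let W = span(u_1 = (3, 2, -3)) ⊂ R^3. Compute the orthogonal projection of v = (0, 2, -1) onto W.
proj_W(v) = (21/22, 7/11, -21/22)

Set up U = [u_1 | ... | u_1] ∈ R^(3×1). The projector onto W = col(U) is P = U (U^T U)^(-1) U^T.
Compute U^T U =
  [22],
and U^T v = (7).
Solve U^T U · c = U^T v for the coefficients: c = (7/22). The projection is proj_W(v) = U c.
Check: (v - proj_W(v)) · u_1 = 0  (should be 0).
Result: proj_W(v) = (21/22, 7/11, -21/22).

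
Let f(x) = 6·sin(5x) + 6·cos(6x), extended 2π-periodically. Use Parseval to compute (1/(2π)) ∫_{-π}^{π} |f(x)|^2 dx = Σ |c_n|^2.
Σ |c_n|^2 = 36

Expand |f|^2 and use orthogonality of {sin(nx), cos(mx)} on [-π, π]:
  ∫_{-π}^{π} sin(nx)^2 dx = π, ∫ cos(mx)^2 dx = π, and cross terms integrate to 0.
So ∫_{-π}^{π} f(x)^2 dx = 6^2 · π + 6^2 · π = (36 + 36)π.
Divide by 2π: (36 + 36)/2 = 36.
By Parseval, this equals Σ |c_n|^2.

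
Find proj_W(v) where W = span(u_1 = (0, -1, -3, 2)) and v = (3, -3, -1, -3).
proj_W(v) = (0, 0, 0, 0)

Set up U = [u_1 | ... | u_1] ∈ R^(4×1). The projector onto W = col(U) is P = U (U^T U)^(-1) U^T.
Compute U^T U =
  [14],
and U^T v = (0).
Solve U^T U · c = U^T v for the coefficients: c = (0). The projection is proj_W(v) = U c.
Check: (v - proj_W(v)) · u_1 = 0  (should be 0).
Result: proj_W(v) = (0, 0, 0, 0).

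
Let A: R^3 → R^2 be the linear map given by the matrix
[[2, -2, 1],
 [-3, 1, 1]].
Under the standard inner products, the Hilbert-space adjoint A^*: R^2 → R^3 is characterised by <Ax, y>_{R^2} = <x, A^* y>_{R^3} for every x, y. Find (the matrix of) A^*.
A^* = A^T =
[[2, -3],
 [-2, 1],
 [1, 1]]

For real matrices with standard dot products, the defining identity <Ax, y> = <x, A^* y> gives (Ax)^T y = x^T (A^*) y, i.e. x^T A^T y = x^T (A^*) y. Since this holds for all x, y, we must have A^* = A^T. Therefore
A^* =
[[2, -3],
 [-2, 1],
 [1, 1]].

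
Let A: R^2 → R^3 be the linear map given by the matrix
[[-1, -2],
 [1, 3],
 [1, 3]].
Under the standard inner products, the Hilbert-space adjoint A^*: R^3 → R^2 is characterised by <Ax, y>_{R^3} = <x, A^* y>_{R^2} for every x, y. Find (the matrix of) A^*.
A^* = A^T =
[[-1, 1, 1],
 [-2, 3, 3]]

For real matrices with standard dot products, the defining identity <Ax, y> = <x, A^* y> gives (Ax)^T y = x^T (A^*) y, i.e. x^T A^T y = x^T (A^*) y. Since this holds for all x, y, we must have A^* = A^T. Therefore
A^* =
[[-1, 1, 1],
 [-2, 3, 3]].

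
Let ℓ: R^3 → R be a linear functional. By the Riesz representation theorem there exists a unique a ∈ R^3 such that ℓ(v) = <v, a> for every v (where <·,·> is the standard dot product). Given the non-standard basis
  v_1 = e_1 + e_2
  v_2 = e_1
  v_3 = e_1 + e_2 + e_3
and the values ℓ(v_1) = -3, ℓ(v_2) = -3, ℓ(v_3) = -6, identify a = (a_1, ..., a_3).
a = (-3, 0, -3)

Write a = (a_1, ..., a_3) in the standard basis. For each basis vector v_i, ℓ(v_i) = <v_i, a> is a linear equation in the a_j's. Collect the n equations into a matrix system V a = ℓ, where row i of V is v_i (expressed in the standard basis). Since V is invertible (lower-triangular with 1s on the diagonal, up to permutation), solve by back-substitution:
  V =
[[1, 1, 0],
 [1, 0, 0],
 [1, 1, 1]]
  V a = (-3, -3, -6)
Solving gives a = (-3, 0, -3).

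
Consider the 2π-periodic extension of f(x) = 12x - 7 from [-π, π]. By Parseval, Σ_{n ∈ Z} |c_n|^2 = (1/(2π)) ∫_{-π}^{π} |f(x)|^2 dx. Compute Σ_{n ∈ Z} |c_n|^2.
Σ |c_n|^2 = 48π^2 + 49

Expand and integrate term by term over [-π, π]:
  ∫ (12x)^2 dx = 144·(2π^3/3); ∫ 2·12·(-7)·x dx = 0 (odd integrand); ∫ (-7)^2 dx = 49·2π.
So (1/(2π)) ∫_{-π}^{π} (12x - 7)^2 dx = 144π^2/3 + 49 = 48π^2 + 49.
Parseval ⇒ Σ |c_n|^2 = 48π^2 + 49.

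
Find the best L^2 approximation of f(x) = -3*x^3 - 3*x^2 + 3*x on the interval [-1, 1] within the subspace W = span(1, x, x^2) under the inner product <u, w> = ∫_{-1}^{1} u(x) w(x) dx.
g(x) = -3*x^2 + 6*x/5

The best approximation g ∈ W is the orthogonal projection of f onto W. Writing g = a_0 + a_1 x + a_2 x^2, the coefficients solve the normal equations G · a = b where
  G_{ij} = <φ_i, φ_j> and b_i = <f, φ_i>, with φ_0 = 1, φ_1 = x, φ_2 = x^2.
G =
  [2, 0, 2/3]
  [0, 2/3, 0]
  [2/3, 0, 2/5],
b = (-2, 4/5, -6/5).
Solving gives a_0 = 0, a_1 = 6/5, a_2 = -3, so
  g(x) = -3*x^2 + 6*x/5.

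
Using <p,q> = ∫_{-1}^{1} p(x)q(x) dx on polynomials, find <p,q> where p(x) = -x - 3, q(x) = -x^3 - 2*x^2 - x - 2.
<p,q> = 256/15

Expand the product: p(x)·q(x) = x^4 + 5*x^3 + 7*x^2 + 5*x + 6.
∫_{-1}^{1} of each monomial x^k gives [2/(k+1) if k even, 0 if k odd]. Integrating term-by-term (or equivalently evaluating the antiderivative F(x) = x^5/5 + 5*x^4/4 + 7*x^3/3 + 5*x^2/2 + 6*x at the endpoints):
  F(1) − F(−1) = 737/60 − (-287/60) = 256/15.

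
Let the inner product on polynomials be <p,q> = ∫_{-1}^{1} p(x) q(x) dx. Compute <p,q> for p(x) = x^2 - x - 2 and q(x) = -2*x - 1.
<p,q> = 14/3

Expand the product: p(x)·q(x) = -2*x^3 + x^2 + 5*x + 2.
∫_{-1}^{1} of each monomial x^k gives [2/(k+1) if k even, 0 if k odd]. Integrating term-by-term (or equivalently evaluating the antiderivative F(x) = -x^4/2 + x^3/3 + 5*x^2/2 + 2*x at the endpoints):
  F(1) − F(−1) = 13/3 − (-1/3) = 14/3.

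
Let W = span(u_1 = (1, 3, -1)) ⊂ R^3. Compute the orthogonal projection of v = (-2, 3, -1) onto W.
proj_W(v) = (8/11, 24/11, -8/11)

Set up U = [u_1 | ... | u_1] ∈ R^(3×1). The projector onto W = col(U) is P = U (U^T U)^(-1) U^T.
Compute U^T U =
  [11],
and U^T v = (8).
Solve U^T U · c = U^T v for the coefficients: c = (8/11). The projection is proj_W(v) = U c.
Check: (v - proj_W(v)) · u_1 = 0  (should be 0).
Result: proj_W(v) = (8/11, 24/11, -8/11).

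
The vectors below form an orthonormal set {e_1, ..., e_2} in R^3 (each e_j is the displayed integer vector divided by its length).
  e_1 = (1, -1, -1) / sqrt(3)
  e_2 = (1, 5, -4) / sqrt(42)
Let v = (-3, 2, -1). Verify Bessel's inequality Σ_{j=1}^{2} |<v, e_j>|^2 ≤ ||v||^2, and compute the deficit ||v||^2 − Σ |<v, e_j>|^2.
Σ |<v, e_j>|^2 = 115/14; ||v||^2 = 14; deficit = 81/14

Write each e_j = u_j / sqrt(<u_j, u_j>) where u_j is the displayed integer vector. Then <v, e_j> = <v, u_j> / sqrt(<u_j, u_j>), so |<v, e_j>|^2 = <v, u_j>^2 / <u_j, u_j>.
Coefficients: <v, e_1> = -4/sqrt(3), <v, e_2> = 11/sqrt(42).
Square and sum: Σ |<v, e_j>|^2 = 115/14.
Compute ||v||^2 = v·v = 14.
Deficit = 14 − 115/14 = 81/14 ≥ 0, confirming Bessel's inequality. (The deficit equals ||v − Σ <v,e_j> e_j||^2, the squared distance from v to span{e_j}.)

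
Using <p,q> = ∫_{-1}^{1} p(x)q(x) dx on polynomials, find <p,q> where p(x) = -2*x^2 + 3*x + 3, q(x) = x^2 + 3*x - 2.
<p,q> = -32/15

Expand the product: p(x)·q(x) = -2*x^4 - 3*x^3 + 16*x^2 + 3*x - 6.
∫_{-1}^{1} of each monomial x^k gives [2/(k+1) if k even, 0 if k odd]. Integrating term-by-term (or equivalently evaluating the antiderivative F(x) = -2*x^5/5 - 3*x^4/4 + 16*x^3/3 + 3*x^2/2 - 6*x at the endpoints):
  F(1) − F(−1) = -19/60 − (109/60) = -32/15.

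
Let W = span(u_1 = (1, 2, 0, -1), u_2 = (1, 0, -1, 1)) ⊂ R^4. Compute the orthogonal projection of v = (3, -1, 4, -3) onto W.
proj_W(v) = (-2/3, 4/3, 4/3, -2)

Set up U = [u_1 | ... | u_2] ∈ R^(4×2). The projector onto W = col(U) is P = U (U^T U)^(-1) U^T.
Compute U^T U =
  [6, 0]
  [0, 3],
and U^T v = (4, -4).
Solve U^T U · c = U^T v for the coefficients: c = (2/3, -4/3). The projection is proj_W(v) = U c.
Check: (v - proj_W(v)) · u_1 = 0  (should be 0).
Check: (v - proj_W(v)) · u_2 = 0  (should be 0).
Result: proj_W(v) = (-2/3, 4/3, 4/3, -2).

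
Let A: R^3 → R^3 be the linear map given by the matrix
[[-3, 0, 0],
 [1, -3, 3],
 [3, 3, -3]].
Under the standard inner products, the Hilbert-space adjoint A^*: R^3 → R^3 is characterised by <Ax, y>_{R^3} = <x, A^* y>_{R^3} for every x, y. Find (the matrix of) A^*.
A^* = A^T =
[[-3, 1, 3],
 [0, -3, 3],
 [0, 3, -3]]

For real matrices with standard dot products, the defining identity <Ax, y> = <x, A^* y> gives (Ax)^T y = x^T (A^*) y, i.e. x^T A^T y = x^T (A^*) y. Since this holds for all x, y, we must have A^* = A^T. Therefore
A^* =
[[-3, 1, 3],
 [0, -3, 3],
 [0, 3, -3]].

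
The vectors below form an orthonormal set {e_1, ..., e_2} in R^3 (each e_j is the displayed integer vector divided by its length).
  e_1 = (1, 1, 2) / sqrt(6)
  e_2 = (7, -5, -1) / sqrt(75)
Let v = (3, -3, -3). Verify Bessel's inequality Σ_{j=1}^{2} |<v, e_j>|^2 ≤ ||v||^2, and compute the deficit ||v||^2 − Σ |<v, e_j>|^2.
Σ |<v, e_j>|^2 = 657/25; ||v||^2 = 27; deficit = 18/25

Write each e_j = u_j / sqrt(<u_j, u_j>) where u_j is the displayed integer vector. Then <v, e_j> = <v, u_j> / sqrt(<u_j, u_j>), so |<v, e_j>|^2 = <v, u_j>^2 / <u_j, u_j>.
Coefficients: <v, e_1> = -6/sqrt(6), <v, e_2> = 39/sqrt(75).
Square and sum: Σ |<v, e_j>|^2 = 657/25.
Compute ||v||^2 = v·v = 27.
Deficit = 27 − 657/25 = 18/25 ≥ 0, confirming Bessel's inequality. (The deficit equals ||v − Σ <v,e_j> e_j||^2, the squared distance from v to span{e_j}.)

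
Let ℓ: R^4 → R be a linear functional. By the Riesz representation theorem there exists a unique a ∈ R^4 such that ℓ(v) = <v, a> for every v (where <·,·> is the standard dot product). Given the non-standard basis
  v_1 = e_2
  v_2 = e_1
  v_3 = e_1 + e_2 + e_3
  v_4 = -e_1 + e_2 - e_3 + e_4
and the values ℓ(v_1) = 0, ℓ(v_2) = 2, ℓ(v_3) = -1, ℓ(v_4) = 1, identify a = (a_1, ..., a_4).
a = (2, 0, -3, 0)

Write a = (a_1, ..., a_4) in the standard basis. For each basis vector v_i, ℓ(v_i) = <v_i, a> is a linear equation in the a_j's. Collect the n equations into a matrix system V a = ℓ, where row i of V is v_i (expressed in the standard basis). Since V is invertible (lower-triangular with 1s on the diagonal, up to permutation), solve by back-substitution:
  V =
[[0, 1, 0, 0],
 [1, 0, 0, 0],
 [1, 1, 1, 0],
 [-1, 1, -1, 1]]
  V a = (0, 2, -1, 1)
Solving gives a = (2, 0, -3, 0).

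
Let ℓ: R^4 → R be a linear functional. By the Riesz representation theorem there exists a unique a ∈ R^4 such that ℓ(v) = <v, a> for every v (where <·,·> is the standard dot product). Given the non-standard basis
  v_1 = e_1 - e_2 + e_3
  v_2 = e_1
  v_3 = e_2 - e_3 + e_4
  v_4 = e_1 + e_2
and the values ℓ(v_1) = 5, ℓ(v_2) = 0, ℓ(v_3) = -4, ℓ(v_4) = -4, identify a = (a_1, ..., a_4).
a = (0, -4, 1, 1)

Write a = (a_1, ..., a_4) in the standard basis. For each basis vector v_i, ℓ(v_i) = <v_i, a> is a linear equation in the a_j's. Collect the n equations into a matrix system V a = ℓ, where row i of V is v_i (expressed in the standard basis). Since V is invertible (lower-triangular with 1s on the diagonal, up to permutation), solve by back-substitution:
  V =
[[1, -1, 1, 0],
 [1, 0, 0, 0],
 [0, 1, -1, 1],
 [1, 1, 0, 0]]
  V a = (5, 0, -4, -4)
Solving gives a = (0, -4, 1, 1).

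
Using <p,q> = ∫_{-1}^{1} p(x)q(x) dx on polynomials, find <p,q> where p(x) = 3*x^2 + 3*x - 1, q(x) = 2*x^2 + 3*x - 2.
<p,q> = 106/15

Expand the product: p(x)·q(x) = 6*x^4 + 15*x^3 + x^2 - 9*x + 2.
∫_{-1}^{1} of each monomial x^k gives [2/(k+1) if k even, 0 if k odd]. Integrating term-by-term (or equivalently evaluating the antiderivative F(x) = 6*x^5/5 + 15*x^4/4 + x^3/3 - 9*x^2/2 + 2*x at the endpoints):
  F(1) − F(−1) = 167/60 − (-257/60) = 106/15.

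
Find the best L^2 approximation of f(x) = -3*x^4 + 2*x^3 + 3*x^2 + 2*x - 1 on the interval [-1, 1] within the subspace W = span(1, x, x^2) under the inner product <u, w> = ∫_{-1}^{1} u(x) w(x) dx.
g(x) = 3*x^2/7 + 16*x/5 - 26/35

The best approximation g ∈ W is the orthogonal projection of f onto W. Writing g = a_0 + a_1 x + a_2 x^2, the coefficients solve the normal equations G · a = b where
  G_{ij} = <φ_i, φ_j> and b_i = <f, φ_i>, with φ_0 = 1, φ_1 = x, φ_2 = x^2.
G =
  [2, 0, 2/3]
  [0, 2/3, 0]
  [2/3, 0, 2/5],
b = (-6/5, 32/15, -34/105).
Solving gives a_0 = -26/35, a_1 = 16/5, a_2 = 3/7, so
  g(x) = 3*x^2/7 + 16*x/5 - 26/35.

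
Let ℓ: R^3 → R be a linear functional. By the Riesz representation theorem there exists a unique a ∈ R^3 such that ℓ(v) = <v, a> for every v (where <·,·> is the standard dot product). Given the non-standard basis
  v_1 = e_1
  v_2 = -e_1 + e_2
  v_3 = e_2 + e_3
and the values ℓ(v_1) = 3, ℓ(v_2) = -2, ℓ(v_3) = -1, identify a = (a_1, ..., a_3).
a = (3, 1, -2)

Write a = (a_1, ..., a_3) in the standard basis. For each basis vector v_i, ℓ(v_i) = <v_i, a> is a linear equation in the a_j's. Collect the n equations into a matrix system V a = ℓ, where row i of V is v_i (expressed in the standard basis). Since V is invertible (lower-triangular with 1s on the diagonal, up to permutation), solve by back-substitution:
  V =
[[1, 0, 0],
 [-1, 1, 0],
 [0, 1, 1]]
  V a = (3, -2, -1)
Solving gives a = (3, 1, -2).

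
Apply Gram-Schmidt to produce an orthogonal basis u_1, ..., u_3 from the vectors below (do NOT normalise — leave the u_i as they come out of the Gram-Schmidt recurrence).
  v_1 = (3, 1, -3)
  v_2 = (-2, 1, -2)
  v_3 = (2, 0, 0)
Orthogonal basis:
  u_1 = (3, 1, -3)
  u_2 = (-41/19, 18/19, -35/19)
  u_3 = (1/85, 12/85, 1/17)

Apply the Gram-Schmidt recurrence
  u_1 = v_1
  u_i = v_i − Σ_{j<i} ((v_i · u_j) / (u_j · u_j)) · u_j.

Step by step this gives:
  u_1 = (3, 1, -3)
  u_2 = (-41/19, 18/19, -35/19)
  u_3 = (1/85, 12/85, 1/17)

Orthogonality check:
  u_2 · u_1 = 0 (should be 0)
  u_3 · u_1 = 0 (should be 0)
  u_3 · u_2 = 0 (should be 0)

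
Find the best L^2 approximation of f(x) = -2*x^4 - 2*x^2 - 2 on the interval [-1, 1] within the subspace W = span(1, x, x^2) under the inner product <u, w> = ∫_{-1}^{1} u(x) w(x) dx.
g(x) = -26*x^2/7 - 64/35

The best approximation g ∈ W is the orthogonal projection of f onto W. Writing g = a_0 + a_1 x + a_2 x^2, the coefficients solve the normal equations G · a = b where
  G_{ij} = <φ_i, φ_j> and b_i = <f, φ_i>, with φ_0 = 1, φ_1 = x, φ_2 = x^2.
G =
  [2, 0, 2/3]
  [0, 2/3, 0]
  [2/3, 0, 2/5],
b = (-92/15, 0, -284/105).
Solving gives a_0 = -64/35, a_1 = 0, a_2 = -26/7, so
  g(x) = -26*x^2/7 - 64/35.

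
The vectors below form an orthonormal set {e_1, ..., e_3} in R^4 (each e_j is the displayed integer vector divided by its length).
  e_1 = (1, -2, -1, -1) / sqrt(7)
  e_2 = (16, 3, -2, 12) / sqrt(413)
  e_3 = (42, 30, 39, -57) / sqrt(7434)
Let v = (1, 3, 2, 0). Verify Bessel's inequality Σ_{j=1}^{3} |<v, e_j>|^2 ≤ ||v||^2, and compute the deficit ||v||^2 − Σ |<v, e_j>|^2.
Σ |<v, e_j>|^2 = 14; ||v||^2 = 14; deficit = 0

Write each e_j = u_j / sqrt(<u_j, u_j>) where u_j is the displayed integer vector. Then <v, e_j> = <v, u_j> / sqrt(<u_j, u_j>), so |<v, e_j>|^2 = <v, u_j>^2 / <u_j, u_j>.
Coefficients: <v, e_1> = -7/sqrt(7), <v, e_2> = 21/sqrt(413), <v, e_3> = 210/sqrt(7434).
Square and sum: Σ |<v, e_j>|^2 = 14.
Compute ||v||^2 = v·v = 14.
Deficit = 14 − 14 = 0 ≥ 0, confirming Bessel's inequality. (The deficit equals ||v − Σ <v,e_j> e_j||^2, the squared distance from v to span{e_j}.)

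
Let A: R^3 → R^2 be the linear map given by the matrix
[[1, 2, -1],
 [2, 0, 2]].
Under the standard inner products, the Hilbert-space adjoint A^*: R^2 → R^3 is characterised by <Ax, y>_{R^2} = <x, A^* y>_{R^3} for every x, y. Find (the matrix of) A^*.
A^* = A^T =
[[1, 2],
 [2, 0],
 [-1, 2]]

For real matrices with standard dot products, the defining identity <Ax, y> = <x, A^* y> gives (Ax)^T y = x^T (A^*) y, i.e. x^T A^T y = x^T (A^*) y. Since this holds for all x, y, we must have A^* = A^T. Therefore
A^* =
[[1, 2],
 [2, 0],
 [-1, 2]].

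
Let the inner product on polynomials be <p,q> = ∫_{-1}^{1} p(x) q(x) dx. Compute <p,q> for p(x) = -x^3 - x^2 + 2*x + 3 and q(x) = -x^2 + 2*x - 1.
<p,q> = -76/15

Expand the product: p(x)·q(x) = x^5 - x^4 - 3*x^3 + 2*x^2 + 4*x - 3.
∫_{-1}^{1} of each monomial x^k gives [2/(k+1) if k even, 0 if k odd]. Integrating term-by-term (or equivalently evaluating the antiderivative F(x) = x^6/6 - x^5/5 - 3*x^4/4 + 2*x^3/3 + 2*x^2 - 3*x at the endpoints):
  F(1) − F(−1) = -67/60 − (79/20) = -76/15.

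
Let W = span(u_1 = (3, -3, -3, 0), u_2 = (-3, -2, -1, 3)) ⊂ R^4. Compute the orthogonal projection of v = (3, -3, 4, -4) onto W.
proj_W(v) = (217/69, 68/69, 11/69, -57/23)

Set up U = [u_1 | ... | u_2] ∈ R^(4×2). The projector onto W = col(U) is P = U (U^T U)^(-1) U^T.
Compute U^T U =
  [27, 0]
  [0, 23],
and U^T v = (6, -19).
Solve U^T U · c = U^T v for the coefficients: c = (2/9, -19/23). The projection is proj_W(v) = U c.
Check: (v - proj_W(v)) · u_1 = 0  (should be 0).
Check: (v - proj_W(v)) · u_2 = 0  (should be 0).
Result: proj_W(v) = (217/69, 68/69, 11/69, -57/23).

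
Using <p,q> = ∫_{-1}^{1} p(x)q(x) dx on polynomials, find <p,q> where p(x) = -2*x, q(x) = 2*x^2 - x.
<p,q> = 4/3

Expand the product: p(x)·q(x) = -4*x^3 + 2*x^2.
∫_{-1}^{1} of each monomial x^k gives [2/(k+1) if k even, 0 if k odd]. Integrating term-by-term (or equivalently evaluating the antiderivative F(x) = -x^4 + 2*x^3/3 at the endpoints):
  F(1) − F(−1) = -1/3 − (-5/3) = 4/3.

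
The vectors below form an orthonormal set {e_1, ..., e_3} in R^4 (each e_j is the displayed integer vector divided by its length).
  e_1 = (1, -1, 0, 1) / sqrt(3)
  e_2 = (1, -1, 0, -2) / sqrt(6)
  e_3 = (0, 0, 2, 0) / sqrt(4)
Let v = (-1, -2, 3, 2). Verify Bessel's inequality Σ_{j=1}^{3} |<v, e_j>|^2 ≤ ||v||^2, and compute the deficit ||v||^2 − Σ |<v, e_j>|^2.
Σ |<v, e_j>|^2 = 27/2; ||v||^2 = 18; deficit = 9/2

Write each e_j = u_j / sqrt(<u_j, u_j>) where u_j is the displayed integer vector. Then <v, e_j> = <v, u_j> / sqrt(<u_j, u_j>), so |<v, e_j>|^2 = <v, u_j>^2 / <u_j, u_j>.
Coefficients: <v, e_1> = 3/sqrt(3), <v, e_2> = -3/sqrt(6), <v, e_3> = 6/sqrt(4).
Square and sum: Σ |<v, e_j>|^2 = 27/2.
Compute ||v||^2 = v·v = 18.
Deficit = 18 − 27/2 = 9/2 ≥ 0, confirming Bessel's inequality. (The deficit equals ||v − Σ <v,e_j> e_j||^2, the squared distance from v to span{e_j}.)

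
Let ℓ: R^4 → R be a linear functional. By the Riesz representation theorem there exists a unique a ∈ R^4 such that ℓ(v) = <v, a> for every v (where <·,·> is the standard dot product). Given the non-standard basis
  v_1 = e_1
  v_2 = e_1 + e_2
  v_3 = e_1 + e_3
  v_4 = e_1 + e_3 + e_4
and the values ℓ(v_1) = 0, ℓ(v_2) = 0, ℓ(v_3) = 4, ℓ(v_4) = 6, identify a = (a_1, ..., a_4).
a = (0, 0, 4, 2)

Write a = (a_1, ..., a_4) in the standard basis. For each basis vector v_i, ℓ(v_i) = <v_i, a> is a linear equation in the a_j's. Collect the n equations into a matrix system V a = ℓ, where row i of V is v_i (expressed in the standard basis). Since V is invertible (lower-triangular with 1s on the diagonal, up to permutation), solve by back-substitution:
  V =
[[1, 0, 0, 0],
 [1, 1, 0, 0],
 [1, 0, 1, 0],
 [1, 0, 1, 1]]
  V a = (0, 0, 4, 6)
Solving gives a = (0, 0, 4, 2).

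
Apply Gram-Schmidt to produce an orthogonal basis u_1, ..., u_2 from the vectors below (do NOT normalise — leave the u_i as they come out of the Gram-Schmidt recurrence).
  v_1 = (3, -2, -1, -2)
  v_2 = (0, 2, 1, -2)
Orthogonal basis:
  u_1 = (3, -2, -1, -2)
  u_2 = (1/6, 17/9, 17/18, -19/9)

Apply the Gram-Schmidt recurrence
  u_1 = v_1
  u_i = v_i − Σ_{j<i} ((v_i · u_j) / (u_j · u_j)) · u_j.

Step by step this gives:
  u_1 = (3, -2, -1, -2)
  u_2 = (1/6, 17/9, 17/18, -19/9)

Orthogonality check:
  u_2 · u_1 = 0 (should be 0)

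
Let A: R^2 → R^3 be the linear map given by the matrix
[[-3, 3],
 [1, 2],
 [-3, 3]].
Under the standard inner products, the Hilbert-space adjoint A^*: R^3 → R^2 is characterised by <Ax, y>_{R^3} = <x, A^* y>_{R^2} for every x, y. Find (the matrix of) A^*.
A^* = A^T =
[[-3, 1, -3],
 [3, 2, 3]]

For real matrices with standard dot products, the defining identity <Ax, y> = <x, A^* y> gives (Ax)^T y = x^T (A^*) y, i.e. x^T A^T y = x^T (A^*) y. Since this holds for all x, y, we must have A^* = A^T. Therefore
A^* =
[[-3, 1, -3],
 [3, 2, 3]].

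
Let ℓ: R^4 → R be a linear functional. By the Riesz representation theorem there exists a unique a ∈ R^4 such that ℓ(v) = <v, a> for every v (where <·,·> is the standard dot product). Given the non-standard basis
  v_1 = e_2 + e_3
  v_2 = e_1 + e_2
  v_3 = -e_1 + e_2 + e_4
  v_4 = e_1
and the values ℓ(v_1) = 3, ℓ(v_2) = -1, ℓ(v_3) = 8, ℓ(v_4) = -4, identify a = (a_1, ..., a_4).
a = (-4, 3, 0, 1)

Write a = (a_1, ..., a_4) in the standard basis. For each basis vector v_i, ℓ(v_i) = <v_i, a> is a linear equation in the a_j's. Collect the n equations into a matrix system V a = ℓ, where row i of V is v_i (expressed in the standard basis). Since V is invertible (lower-triangular with 1s on the diagonal, up to permutation), solve by back-substitution:
  V =
[[0, 1, 1, 0],
 [1, 1, 0, 0],
 [-1, 1, 0, 1],
 [1, 0, 0, 0]]
  V a = (3, -1, 8, -4)
Solving gives a = (-4, 3, 0, 1).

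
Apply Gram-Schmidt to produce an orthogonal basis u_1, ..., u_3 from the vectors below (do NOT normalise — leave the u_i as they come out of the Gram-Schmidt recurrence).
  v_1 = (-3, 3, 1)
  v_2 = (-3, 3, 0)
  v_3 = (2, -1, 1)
Orthogonal basis:
  u_1 = (-3, 3, 1)
  u_2 = (-3/19, 3/19, -18/19)
  u_3 = (1/2, 1/2, 0)

Apply the Gram-Schmidt recurrence
  u_1 = v_1
  u_i = v_i − Σ_{j<i} ((v_i · u_j) / (u_j · u_j)) · u_j.

Step by step this gives:
  u_1 = (-3, 3, 1)
  u_2 = (-3/19, 3/19, -18/19)
  u_3 = (1/2, 1/2, 0)

Orthogonality check:
  u_2 · u_1 = 0 (should be 0)
  u_3 · u_1 = 0 (should be 0)
  u_3 · u_2 = 0 (should be 0)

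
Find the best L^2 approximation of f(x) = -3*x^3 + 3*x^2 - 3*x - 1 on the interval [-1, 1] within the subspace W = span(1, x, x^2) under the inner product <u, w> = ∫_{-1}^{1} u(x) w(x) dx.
g(x) = 3*x^2 - 24*x/5 - 1

The best approximation g ∈ W is the orthogonal projection of f onto W. Writing g = a_0 + a_1 x + a_2 x^2, the coefficients solve the normal equations G · a = b where
  G_{ij} = <φ_i, φ_j> and b_i = <f, φ_i>, with φ_0 = 1, φ_1 = x, φ_2 = x^2.
G =
  [2, 0, 2/3]
  [0, 2/3, 0]
  [2/3, 0, 2/5],
b = (0, -16/5, 8/15).
Solving gives a_0 = -1, a_1 = -24/5, a_2 = 3, so
  g(x) = 3*x^2 - 24*x/5 - 1.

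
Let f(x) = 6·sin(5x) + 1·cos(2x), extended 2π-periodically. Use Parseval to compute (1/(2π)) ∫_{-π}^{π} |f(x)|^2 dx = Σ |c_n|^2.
Σ |c_n|^2 = 37/2

Expand |f|^2 and use orthogonality of {sin(nx), cos(mx)} on [-π, π]:
  ∫_{-π}^{π} sin(nx)^2 dx = π, ∫ cos(mx)^2 dx = π, and cross terms integrate to 0.
So ∫_{-π}^{π} f(x)^2 dx = 6^2 · π + 1^2 · π = (36 + 1)π.
Divide by 2π: (36 + 1)/2 = 37/2.
By Parseval, this equals Σ |c_n|^2.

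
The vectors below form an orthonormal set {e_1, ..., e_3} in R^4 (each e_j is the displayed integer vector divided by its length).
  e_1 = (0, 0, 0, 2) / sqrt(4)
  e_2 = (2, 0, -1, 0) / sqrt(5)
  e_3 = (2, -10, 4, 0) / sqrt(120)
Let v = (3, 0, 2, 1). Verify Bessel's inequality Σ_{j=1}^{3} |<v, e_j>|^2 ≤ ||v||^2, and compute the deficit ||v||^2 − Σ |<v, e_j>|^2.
Σ |<v, e_j>|^2 = 35/6; ||v||^2 = 14; deficit = 49/6

Write each e_j = u_j / sqrt(<u_j, u_j>) where u_j is the displayed integer vector. Then <v, e_j> = <v, u_j> / sqrt(<u_j, u_j>), so |<v, e_j>|^2 = <v, u_j>^2 / <u_j, u_j>.
Coefficients: <v, e_1> = 2/sqrt(4), <v, e_2> = 4/sqrt(5), <v, e_3> = 14/sqrt(120).
Square and sum: Σ |<v, e_j>|^2 = 35/6.
Compute ||v||^2 = v·v = 14.
Deficit = 14 − 35/6 = 49/6 ≥ 0, confirming Bessel's inequality. (The deficit equals ||v − Σ <v,e_j> e_j||^2, the squared distance from v to span{e_j}.)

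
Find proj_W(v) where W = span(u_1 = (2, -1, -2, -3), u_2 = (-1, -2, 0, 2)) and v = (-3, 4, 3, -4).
proj_W(v) = (5/21, 5, 38/21, -29/21)

Set up U = [u_1 | ... | u_2] ∈ R^(4×2). The projector onto W = col(U) is P = U (U^T U)^(-1) U^T.
Compute U^T U =
  [18, -6]
  [-6, 9],
and U^T v = (-4, -13).
Solve U^T U · c = U^T v for the coefficients: c = (-19/21, -43/21). The projection is proj_W(v) = U c.
Check: (v - proj_W(v)) · u_1 = 0  (should be 0).
Check: (v - proj_W(v)) · u_2 = 0  (should be 0).
Result: proj_W(v) = (5/21, 5, 38/21, -29/21).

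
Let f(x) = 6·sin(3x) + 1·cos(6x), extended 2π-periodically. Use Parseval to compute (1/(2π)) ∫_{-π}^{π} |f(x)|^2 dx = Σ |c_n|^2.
Σ |c_n|^2 = 37/2

Expand |f|^2 and use orthogonality of {sin(nx), cos(mx)} on [-π, π]:
  ∫_{-π}^{π} sin(nx)^2 dx = π, ∫ cos(mx)^2 dx = π, and cross terms integrate to 0.
So ∫_{-π}^{π} f(x)^2 dx = 6^2 · π + 1^2 · π = (36 + 1)π.
Divide by 2π: (36 + 1)/2 = 37/2.
By Parseval, this equals Σ |c_n|^2.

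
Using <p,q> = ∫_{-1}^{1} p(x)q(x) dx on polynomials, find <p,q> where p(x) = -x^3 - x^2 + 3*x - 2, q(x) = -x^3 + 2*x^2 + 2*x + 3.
<p,q> = -1594/105

Expand the product: p(x)·q(x) = x^6 - x^5 - 7*x^4 + 3*x^3 - x^2 + 5*x - 6.
∫_{-1}^{1} of each monomial x^k gives [2/(k+1) if k even, 0 if k odd]. Integrating term-by-term (or equivalently evaluating the antiderivative F(x) = x^7/7 - x^6/6 - 7*x^5/5 + 3*x^4/4 - x^3/3 + 5*x^2/2 - 6*x at the endpoints):
  F(1) − F(−1) = -631/140 − (4483/420) = -1594/105.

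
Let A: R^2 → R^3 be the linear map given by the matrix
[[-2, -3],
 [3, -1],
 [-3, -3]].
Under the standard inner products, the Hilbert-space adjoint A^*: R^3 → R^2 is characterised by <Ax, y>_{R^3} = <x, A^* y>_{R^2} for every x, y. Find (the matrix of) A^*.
A^* = A^T =
[[-2, 3, -3],
 [-3, -1, -3]]

For real matrices with standard dot products, the defining identity <Ax, y> = <x, A^* y> gives (Ax)^T y = x^T (A^*) y, i.e. x^T A^T y = x^T (A^*) y. Since this holds for all x, y, we must have A^* = A^T. Therefore
A^* =
[[-2, 3, -3],
 [-3, -1, -3]].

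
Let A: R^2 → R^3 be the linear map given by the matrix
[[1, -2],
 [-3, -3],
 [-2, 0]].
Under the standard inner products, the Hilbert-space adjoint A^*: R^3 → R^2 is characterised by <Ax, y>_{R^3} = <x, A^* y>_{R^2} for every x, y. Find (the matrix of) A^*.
A^* = A^T =
[[1, -3, -2],
 [-2, -3, 0]]

For real matrices with standard dot products, the defining identity <Ax, y> = <x, A^* y> gives (Ax)^T y = x^T (A^*) y, i.e. x^T A^T y = x^T (A^*) y. Since this holds for all x, y, we must have A^* = A^T. Therefore
A^* =
[[1, -3, -2],
 [-2, -3, 0]].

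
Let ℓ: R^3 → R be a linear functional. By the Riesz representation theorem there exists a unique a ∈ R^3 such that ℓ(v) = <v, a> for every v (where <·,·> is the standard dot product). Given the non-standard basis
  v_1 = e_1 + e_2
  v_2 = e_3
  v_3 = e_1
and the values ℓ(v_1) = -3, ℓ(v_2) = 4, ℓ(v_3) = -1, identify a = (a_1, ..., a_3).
a = (-1, -2, 4)

Write a = (a_1, ..., a_3) in the standard basis. For each basis vector v_i, ℓ(v_i) = <v_i, a> is a linear equation in the a_j's. Collect the n equations into a matrix system V a = ℓ, where row i of V is v_i (expressed in the standard basis). Since V is invertible (lower-triangular with 1s on the diagonal, up to permutation), solve by back-substitution:
  V =
[[1, 1, 0],
 [0, 0, 1],
 [1, 0, 0]]
  V a = (-3, 4, -1)
Solving gives a = (-1, -2, 4).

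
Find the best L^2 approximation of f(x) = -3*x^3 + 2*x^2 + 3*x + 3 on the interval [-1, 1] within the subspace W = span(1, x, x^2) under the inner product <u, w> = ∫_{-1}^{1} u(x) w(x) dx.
g(x) = 2*x^2 + 6*x/5 + 3

The best approximation g ∈ W is the orthogonal projection of f onto W. Writing g = a_0 + a_1 x + a_2 x^2, the coefficients solve the normal equations G · a = b where
  G_{ij} = <φ_i, φ_j> and b_i = <f, φ_i>, with φ_0 = 1, φ_1 = x, φ_2 = x^2.
G =
  [2, 0, 2/3]
  [0, 2/3, 0]
  [2/3, 0, 2/5],
b = (22/3, 4/5, 14/5).
Solving gives a_0 = 3, a_1 = 6/5, a_2 = 2, so
  g(x) = 2*x^2 + 6*x/5 + 3.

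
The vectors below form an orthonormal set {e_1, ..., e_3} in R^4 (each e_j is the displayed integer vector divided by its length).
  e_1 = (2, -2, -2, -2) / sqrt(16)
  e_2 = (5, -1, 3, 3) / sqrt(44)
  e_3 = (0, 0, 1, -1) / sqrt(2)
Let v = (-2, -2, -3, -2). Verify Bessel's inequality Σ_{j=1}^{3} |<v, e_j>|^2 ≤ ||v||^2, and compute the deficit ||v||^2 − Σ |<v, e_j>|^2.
Σ |<v, e_j>|^2 = 413/22; ||v||^2 = 21; deficit = 49/22

Write each e_j = u_j / sqrt(<u_j, u_j>) where u_j is the displayed integer vector. Then <v, e_j> = <v, u_j> / sqrt(<u_j, u_j>), so |<v, e_j>|^2 = <v, u_j>^2 / <u_j, u_j>.
Coefficients: <v, e_1> = 10/sqrt(16), <v, e_2> = -23/sqrt(44), <v, e_3> = -1/sqrt(2).
Square and sum: Σ |<v, e_j>|^2 = 413/22.
Compute ||v||^2 = v·v = 21.
Deficit = 21 − 413/22 = 49/22 ≥ 0, confirming Bessel's inequality. (The deficit equals ||v − Σ <v,e_j> e_j||^2, the squared distance from v to span{e_j}.)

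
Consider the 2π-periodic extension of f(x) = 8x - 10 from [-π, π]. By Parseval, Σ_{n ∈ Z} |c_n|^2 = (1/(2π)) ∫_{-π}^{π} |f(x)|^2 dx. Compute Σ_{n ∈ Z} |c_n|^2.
Σ |c_n|^2 = 64π^2/3 + 100

Expand and integrate term by term over [-π, π]:
  ∫ (8x)^2 dx = 64·(2π^3/3); ∫ 2·8·(-10)·x dx = 0 (odd integrand); ∫ (-10)^2 dx = 100·2π.
So (1/(2π)) ∫_{-π}^{π} (8x - 10)^2 dx = 64π^2/3 + 100 = 64π^2/3 + 100.
Parseval ⇒ Σ |c_n|^2 = 64π^2/3 + 100.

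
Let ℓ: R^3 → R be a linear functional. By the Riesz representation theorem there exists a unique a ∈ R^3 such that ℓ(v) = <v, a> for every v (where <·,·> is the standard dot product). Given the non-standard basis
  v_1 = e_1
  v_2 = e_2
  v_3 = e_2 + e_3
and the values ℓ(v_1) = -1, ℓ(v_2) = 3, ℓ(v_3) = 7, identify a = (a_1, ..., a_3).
a = (-1, 3, 4)

Write a = (a_1, ..., a_3) in the standard basis. For each basis vector v_i, ℓ(v_i) = <v_i, a> is a linear equation in the a_j's. Collect the n equations into a matrix system V a = ℓ, where row i of V is v_i (expressed in the standard basis). Since V is invertible (lower-triangular with 1s on the diagonal, up to permutation), solve by back-substitution:
  V =
[[1, 0, 0],
 [0, 1, 0],
 [0, 1, 1]]
  V a = (-1, 3, 7)
Solving gives a = (-1, 3, 4).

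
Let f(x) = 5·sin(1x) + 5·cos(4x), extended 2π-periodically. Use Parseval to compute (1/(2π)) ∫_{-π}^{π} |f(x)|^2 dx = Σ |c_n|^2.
Σ |c_n|^2 = 25

Expand |f|^2 and use orthogonality of {sin(nx), cos(mx)} on [-π, π]:
  ∫_{-π}^{π} sin(nx)^2 dx = π, ∫ cos(mx)^2 dx = π, and cross terms integrate to 0.
So ∫_{-π}^{π} f(x)^2 dx = 5^2 · π + 5^2 · π = (25 + 25)π.
Divide by 2π: (25 + 25)/2 = 25.
By Parseval, this equals Σ |c_n|^2.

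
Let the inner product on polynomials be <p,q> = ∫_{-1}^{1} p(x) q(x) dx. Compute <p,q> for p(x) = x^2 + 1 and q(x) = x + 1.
<p,q> = 8/3

Expand the product: p(x)·q(x) = x^3 + x^2 + x + 1.
∫_{-1}^{1} of each monomial x^k gives [2/(k+1) if k even, 0 if k odd]. Integrating term-by-term (or equivalently evaluating the antiderivative F(x) = x^4/4 + x^3/3 + x^2/2 + x at the endpoints):
  F(1) − F(−1) = 25/12 − (-7/12) = 8/3.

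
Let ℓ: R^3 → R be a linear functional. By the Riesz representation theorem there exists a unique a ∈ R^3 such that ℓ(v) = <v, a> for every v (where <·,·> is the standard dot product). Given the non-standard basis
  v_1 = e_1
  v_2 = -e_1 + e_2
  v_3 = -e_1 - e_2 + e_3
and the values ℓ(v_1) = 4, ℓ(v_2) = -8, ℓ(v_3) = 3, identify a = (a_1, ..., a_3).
a = (4, -4, 3)

Write a = (a_1, ..., a_3) in the standard basis. For each basis vector v_i, ℓ(v_i) = <v_i, a> is a linear equation in the a_j's. Collect the n equations into a matrix system V a = ℓ, where row i of V is v_i (expressed in the standard basis). Since V is invertible (lower-triangular with 1s on the diagonal, up to permutation), solve by back-substitution:
  V =
[[1, 0, 0],
 [-1, 1, 0],
 [-1, -1, 1]]
  V a = (4, -8, 3)
Solving gives a = (4, -4, 3).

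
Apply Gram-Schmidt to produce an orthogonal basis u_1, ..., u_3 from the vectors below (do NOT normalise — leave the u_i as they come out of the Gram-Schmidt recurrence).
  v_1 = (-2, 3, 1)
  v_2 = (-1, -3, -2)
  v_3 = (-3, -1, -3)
Orthogonal basis:
  u_1 = (-2, 3, 1)
  u_2 = (-16/7, -15/14, -19/14)
  u_3 = (39/115, 13/23, -117/115)

Apply the Gram-Schmidt recurrence
  u_1 = v_1
  u_i = v_i − Σ_{j<i} ((v_i · u_j) / (u_j · u_j)) · u_j.

Step by step this gives:
  u_1 = (-2, 3, 1)
  u_2 = (-16/7, -15/14, -19/14)
  u_3 = (39/115, 13/23, -117/115)

Orthogonality check:
  u_2 · u_1 = 0 (should be 0)
  u_3 · u_1 = 0 (should be 0)
  u_3 · u_2 = 0 (should be 0)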